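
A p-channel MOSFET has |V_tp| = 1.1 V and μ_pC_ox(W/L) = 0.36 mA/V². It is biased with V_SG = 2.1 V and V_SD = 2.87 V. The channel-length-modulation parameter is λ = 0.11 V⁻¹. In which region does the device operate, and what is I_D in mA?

Saturation; I_D = 0.237 mA

V_ov = V_SG − |V_tp| = 2.1 − 1.1 = 1 V.
Since V_SD = 2.87 V ≥ V_ov = 1 V, the device is in saturation.
I_D = ½ k_p V_ov² (1 + λ V_SD) = 0.5 × 0.36 × 1² × (1 + 0.11 × 2.87) = 0.237 mA.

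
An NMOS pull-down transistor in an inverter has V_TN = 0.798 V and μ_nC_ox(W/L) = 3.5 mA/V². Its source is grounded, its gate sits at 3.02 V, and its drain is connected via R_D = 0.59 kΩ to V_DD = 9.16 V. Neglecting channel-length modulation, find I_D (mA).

V_GS = V_G = 3.02 V, so V_ov = 3.02 − 0.798 = 2.22 V.
Assume saturation: I_D = ½ k_n V_ov² = 0.5 × 3.5 × 2.22² = 8.64 mA, giving V_DS = V_DD − I_D R_D = 9.16 − 8.64 × 0.59 = 4.06 V.
V_DS = 4.06 V ≥ V_ov = 2.22 V, confirming saturation.

I_D = 8.64 mA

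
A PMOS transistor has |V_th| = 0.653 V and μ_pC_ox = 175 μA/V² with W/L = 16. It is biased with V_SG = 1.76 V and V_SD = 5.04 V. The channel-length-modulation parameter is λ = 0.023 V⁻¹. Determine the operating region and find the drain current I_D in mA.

Saturation; I_D = 1.91 mA

k_p = μ_pC_ox · (W/L) = 2.8 mA/V².
V_ov = V_SG − |V_th| = 1.76 − 0.653 = 1.11 V.
Since V_SD = 5.04 V ≥ V_ov = 1.11 V, the device is in saturation.
I_D = ½ k_p V_ov² (1 + λ V_SD) = 0.5 × 2.8 × 1.11² × (1 + 0.023 × 5.04) = 1.91 mA.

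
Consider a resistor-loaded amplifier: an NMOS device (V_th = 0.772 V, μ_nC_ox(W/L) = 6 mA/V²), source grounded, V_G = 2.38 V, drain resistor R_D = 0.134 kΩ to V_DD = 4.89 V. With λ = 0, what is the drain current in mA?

I_D = 7.76 mA

V_GS = V_G = 2.38 V, so V_ov = 2.38 − 0.772 = 1.61 V.
Assume saturation: I_D = ½ k_n V_ov² = 0.5 × 6 × 1.61² = 7.76 mA, giving V_DS = V_DD − I_D R_D = 4.89 − 7.76 × 0.134 = 3.85 V.
V_DS = 3.85 V ≥ V_ov = 1.61 V, confirming saturation.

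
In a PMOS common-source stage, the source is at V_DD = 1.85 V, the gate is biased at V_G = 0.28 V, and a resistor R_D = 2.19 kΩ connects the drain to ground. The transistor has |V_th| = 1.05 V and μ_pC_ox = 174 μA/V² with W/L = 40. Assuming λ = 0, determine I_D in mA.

V_SG = V_DD − V_G = 1.85 − 0.28 = 1.57 V, so V_ov = 1.57 − 1.05 = 0.52 V.
k_p = μ_pC_ox · (W/L) = 6.96 mA/V².
Assume saturation: I_D = ½ k_p V_ov² = 0.5 × 6.96 × 0.52² = 0.941 mA, giving V_SD = V_DD − I_D R_D = 1.85 − 0.941 × 2.19 = -0.211 V.
But -0.211 V < V_ov = 0.52 V, so the device is actually in triode.
In triode I_D = k_p[V_ov V_SD − ½ V_SD²] and I_D = (V_DD − V_SD)/R_D. Equating: 7.62 V_SD² − 8.926 V_SD + 1.85 = 0, giving V_SD = 0.269 V (the root below V_ov).
I_D = (1.85 − 0.269) / 2.19 = 0.722 mA.

I_D = 0.722 mA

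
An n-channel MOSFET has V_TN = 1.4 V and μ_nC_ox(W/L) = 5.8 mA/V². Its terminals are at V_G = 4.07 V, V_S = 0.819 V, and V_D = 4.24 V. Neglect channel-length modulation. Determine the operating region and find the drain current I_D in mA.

Saturation; I_D = 9.94 mA

V_GS = V_G − V_S = 4.07 − 0.819 = 3.25 V; V_DS = V_D − V_S = 4.24 − 0.819 = 3.42 V.
V_ov = V_GS − V_TN = 3.25 − 1.4 = 1.85 V.
Since V_DS = 3.42 V ≥ V_ov = 1.85 V, the device is in saturation.
I_D = ½ k_n V_ov² = 0.5 × 5.8 × 1.85² = 9.94 mA.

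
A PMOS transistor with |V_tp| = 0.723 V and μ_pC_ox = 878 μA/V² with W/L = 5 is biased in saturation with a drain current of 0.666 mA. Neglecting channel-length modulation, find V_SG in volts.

k_p = μ_pC_ox · (W/L) = 4.39 mA/V².
In saturation I_D = ½ k_p (V_SG − |V_tp|)², so V_SG − |V_tp| = √(2 I_D / k_p) = √(2 × 0.666 / 4.39) = 0.551 V.
V_SG = 0.723 + 0.551 = 1.27 V.

V_SG = 1.27 V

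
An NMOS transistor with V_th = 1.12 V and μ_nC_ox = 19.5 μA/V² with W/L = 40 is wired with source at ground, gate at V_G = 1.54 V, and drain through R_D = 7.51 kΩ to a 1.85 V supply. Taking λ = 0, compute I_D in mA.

V_GS = V_G = 1.54 V, so V_ov = 1.54 − 1.12 = 0.42 V.
k_n = μ_nC_ox · (W/L) = 0.78 mA/V².
Assume saturation: I_D = ½ k_n V_ov² = 0.5 × 0.78 × 0.42² = 0.0688 mA, giving V_DS = V_DD − I_D R_D = 1.85 − 0.0688 × 7.51 = 1.33 V.
V_DS = 1.33 V ≥ V_ov = 0.42 V, confirming saturation.

I_D = 0.0688 mA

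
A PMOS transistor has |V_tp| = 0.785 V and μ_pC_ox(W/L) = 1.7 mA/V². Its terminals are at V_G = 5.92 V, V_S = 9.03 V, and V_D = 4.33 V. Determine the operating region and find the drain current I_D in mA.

V_SG = V_S − V_G = 9.03 − 5.92 = 3.11 V; V_SD = V_S − V_D = 9.03 − 4.33 = 4.7 V.
V_ov = V_SG − |V_tp| = 3.11 − 0.785 = 2.32 V.
Since V_SD = 4.7 V ≥ V_ov = 2.32 V, the device is in saturation.
I_D = ½ k_p V_ov² = 0.5 × 1.7 × 2.32² = 4.59 mA.

Saturation; I_D = 4.59 mA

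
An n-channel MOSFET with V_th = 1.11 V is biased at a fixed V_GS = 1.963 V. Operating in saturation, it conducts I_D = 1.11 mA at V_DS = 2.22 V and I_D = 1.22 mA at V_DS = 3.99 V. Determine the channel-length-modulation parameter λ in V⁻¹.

With V_GS fixed, I_D ∝ (1 + λ V_DS) in saturation, so I_D2/I_D1 = (1 + λ V_DS2)/(1 + λ V_DS1).
1.22/1.11 = 1.099 = (1 + 3.99 λ)/(1 + 2.22 λ).
Solving: λ (I_D1 V_DS2 − I_D2 V_DS1) = I_D2 − I_D1, so λ = (1.22 − 1.11) / (1.11 × 3.99 − 1.22 × 2.22) = 0.11 / 1.72 = 0.0639 V⁻¹.

λ = 0.0639 V⁻¹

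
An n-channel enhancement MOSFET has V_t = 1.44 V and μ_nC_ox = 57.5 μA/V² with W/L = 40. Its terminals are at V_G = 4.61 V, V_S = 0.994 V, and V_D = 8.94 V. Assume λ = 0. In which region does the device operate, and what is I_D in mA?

V_GS = V_G − V_S = 4.61 − 0.994 = 3.62 V; V_DS = V_D − V_S = 8.94 − 0.994 = 7.95 V.
k_n = μ_nC_ox · (W/L) = 2.3 mA/V².
V_ov = V_GS − V_t = 3.62 − 1.44 = 2.18 V.
Since V_DS = 7.95 V ≥ V_ov = 2.18 V, the device is in saturation.
I_D = ½ k_n V_ov² = 0.5 × 2.3 × 2.18² = 5.45 mA.

Saturation; I_D = 5.45 mA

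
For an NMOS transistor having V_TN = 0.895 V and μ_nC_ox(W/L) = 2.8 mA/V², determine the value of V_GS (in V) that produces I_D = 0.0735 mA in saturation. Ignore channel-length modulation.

V_GS = 1.12 V

In saturation I_D = ½ k_n (V_GS − V_TN)², so V_GS − V_TN = √(2 I_D / k_n) = √(2 × 0.0735 / 2.8) = 0.229 V.
V_GS = 0.895 + 0.229 = 1.12 V.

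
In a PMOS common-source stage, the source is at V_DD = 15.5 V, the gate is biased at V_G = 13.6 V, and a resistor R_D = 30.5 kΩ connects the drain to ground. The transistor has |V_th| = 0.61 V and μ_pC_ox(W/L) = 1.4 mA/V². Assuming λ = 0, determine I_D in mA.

V_SG = V_DD − V_G = 15.5 − 13.6 = 1.9 V, so V_ov = 1.9 − 0.61 = 1.29 V.
Assume saturation: I_D = ½ k_p V_ov² = 0.5 × 1.4 × 1.29² = 1.16 mA, giving V_SD = V_DD − I_D R_D = 15.5 − 1.16 × 30.5 = -20 V.
But -20 V < V_ov = 1.29 V, so the device is actually in triode.
In triode I_D = k_p[V_ov V_SD − ½ V_SD²] and I_D = (V_DD − V_SD)/R_D. Equating: 21.3 V_SD² − 56.08 V_SD + 15.5 = 0, giving V_SD = 0.314 V (the root below V_ov).
I_D = (15.5 − 0.314) / 30.5 = 0.498 mA.

I_D = 0.498 mA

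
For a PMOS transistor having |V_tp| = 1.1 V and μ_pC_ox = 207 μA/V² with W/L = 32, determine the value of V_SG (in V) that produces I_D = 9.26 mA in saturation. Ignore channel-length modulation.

V_SG = 2.77 V

k_p = μ_pC_ox · (W/L) = 6.624 mA/V².
In saturation I_D = ½ k_p (V_SG − |V_tp|)², so V_SG − |V_tp| = √(2 I_D / k_p) = √(2 × 9.26 / 6.624) = 1.67 V.
V_SG = 1.1 + 1.67 = 2.77 V.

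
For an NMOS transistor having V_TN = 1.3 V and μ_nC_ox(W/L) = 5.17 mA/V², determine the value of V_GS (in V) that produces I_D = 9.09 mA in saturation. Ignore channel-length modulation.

V_GS = 3.18 V

In saturation I_D = ½ k_n (V_GS − V_TN)², so V_GS − V_TN = √(2 I_D / k_n) = √(2 × 9.09 / 5.17) = 1.88 V.
V_GS = 1.3 + 1.88 = 3.18 V.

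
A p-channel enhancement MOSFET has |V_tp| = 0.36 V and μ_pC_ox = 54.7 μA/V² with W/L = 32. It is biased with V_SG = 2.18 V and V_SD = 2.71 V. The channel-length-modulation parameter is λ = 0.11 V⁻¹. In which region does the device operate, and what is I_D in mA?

Saturation; I_D = 3.76 mA

k_p = μ_pC_ox · (W/L) = 1.75 mA/V².
V_ov = V_SG − |V_tp| = 2.18 − 0.36 = 1.82 V.
Since V_SD = 2.71 V ≥ V_ov = 1.82 V, the device is in saturation.
I_D = ½ k_p V_ov² (1 + λ V_SD) = 0.5 × 1.75 × 1.82² × (1 + 0.11 × 2.71) = 3.76 mA.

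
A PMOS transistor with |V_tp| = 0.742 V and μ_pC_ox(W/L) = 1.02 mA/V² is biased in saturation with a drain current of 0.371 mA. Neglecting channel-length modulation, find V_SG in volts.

In saturation I_D = ½ k_p (V_SG − |V_tp|)², so V_SG − |V_tp| = √(2 I_D / k_p) = √(2 × 0.371 / 1.02) = 0.853 V.
V_SG = 0.742 + 0.853 = 1.59 V.

V_SG = 1.59 V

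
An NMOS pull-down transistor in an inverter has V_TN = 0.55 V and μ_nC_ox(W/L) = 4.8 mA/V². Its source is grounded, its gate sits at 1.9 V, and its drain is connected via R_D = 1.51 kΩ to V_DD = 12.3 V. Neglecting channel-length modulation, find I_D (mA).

V_GS = V_G = 1.9 V, so V_ov = 1.9 − 0.55 = 1.35 V.
Assume saturation: I_D = ½ k_n V_ov² = 0.5 × 4.8 × 1.35² = 4.37 mA, giving V_DS = V_DD − I_D R_D = 12.3 − 4.37 × 1.51 = 5.7 V.
V_DS = 5.7 V ≥ V_ov = 1.35 V, confirming saturation.

I_D = 4.37 mA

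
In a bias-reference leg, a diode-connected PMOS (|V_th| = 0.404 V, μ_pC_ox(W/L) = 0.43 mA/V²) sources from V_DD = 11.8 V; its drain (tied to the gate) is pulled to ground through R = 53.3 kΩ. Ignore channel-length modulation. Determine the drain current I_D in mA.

I_D = 0.196 mA

With gate tied to drain, V_SG = V_SD ≥ V_SG − |V_th|, so the device is in saturation.
KCL at the drain: ½ k_p (V_SG − |V_th|)² = (V_DD − V_SG)/R.
Let x = V_SG − 0.404. Then 11.5 x² + x − 11.4 = 0, giving x = 0.955 V (positive root), so V_SG = 1.36 V.
I_D = (V_DD − V_SG)/R = (11.8 − 1.36) / 53.3 = 0.196 mA.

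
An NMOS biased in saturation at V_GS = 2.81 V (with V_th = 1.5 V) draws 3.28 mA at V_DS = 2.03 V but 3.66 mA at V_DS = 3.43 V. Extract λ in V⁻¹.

λ = 0.0995 V⁻¹

With V_GS fixed, I_D ∝ (1 + λ V_DS) in saturation, so I_D2/I_D1 = (1 + λ V_DS2)/(1 + λ V_DS1).
3.66/3.28 = 1.116 = (1 + 3.43 λ)/(1 + 2.03 λ).
Solving: λ (I_D1 V_DS2 − I_D2 V_DS1) = I_D2 − I_D1, so λ = (3.66 − 3.28) / (3.28 × 3.43 − 3.66 × 2.03) = 0.38 / 3.82 = 0.0995 V⁻¹.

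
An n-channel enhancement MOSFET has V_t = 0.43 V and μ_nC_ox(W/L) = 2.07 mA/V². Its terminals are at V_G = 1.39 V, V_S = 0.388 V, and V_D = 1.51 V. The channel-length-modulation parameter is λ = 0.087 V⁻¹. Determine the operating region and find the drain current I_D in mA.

V_GS = V_G − V_S = 1.39 − 0.388 = 1 V; V_DS = V_D − V_S = 1.51 − 0.388 = 1.12 V.
V_ov = V_GS − V_t = 1 − 0.43 = 0.572 V.
Since V_DS = 1.12 V ≥ V_ov = 0.572 V, the device is in saturation.
I_D = ½ k_n V_ov² (1 + λ V_DS) = 0.5 × 2.07 × 0.572² × (1 + 0.087 × 1.12) = 0.372 mA.

Saturation; I_D = 0.372 mA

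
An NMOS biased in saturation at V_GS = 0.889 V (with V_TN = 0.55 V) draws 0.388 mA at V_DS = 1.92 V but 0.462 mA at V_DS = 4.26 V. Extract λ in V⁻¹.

λ = 0.0966 V⁻¹

With V_GS fixed, I_D ∝ (1 + λ V_DS) in saturation, so I_D2/I_D1 = (1 + λ V_DS2)/(1 + λ V_DS1).
0.462/0.388 = 1.191 = (1 + 4.26 λ)/(1 + 1.92 λ).
Solving: λ (I_D1 V_DS2 − I_D2 V_DS1) = I_D2 − I_D1, so λ = (0.462 − 0.388) / (0.388 × 4.26 − 0.462 × 1.92) = 0.074 / 0.766 = 0.0966 V⁻¹.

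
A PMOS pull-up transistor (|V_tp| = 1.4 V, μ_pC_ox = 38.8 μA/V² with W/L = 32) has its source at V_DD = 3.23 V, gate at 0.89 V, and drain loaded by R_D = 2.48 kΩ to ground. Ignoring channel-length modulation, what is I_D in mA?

I_D = 0.549 mA

V_SG = V_DD − V_G = 3.23 − 0.89 = 2.34 V, so V_ov = 2.34 − 1.4 = 0.94 V.
k_p = μ_pC_ox · (W/L) = 1.242 mA/V².
Assume saturation: I_D = ½ k_p V_ov² = 0.5 × 1.242 × 0.94² = 0.549 mA, giving V_SD = V_DD − I_D R_D = 3.23 − 0.549 × 2.48 = 1.87 V.
V_SD = 1.87 V ≥ V_ov = 0.94 V, confirming saturation.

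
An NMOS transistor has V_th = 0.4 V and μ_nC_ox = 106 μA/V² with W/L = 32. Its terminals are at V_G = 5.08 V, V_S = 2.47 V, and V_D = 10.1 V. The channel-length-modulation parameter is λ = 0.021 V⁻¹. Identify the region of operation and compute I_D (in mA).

Saturation; I_D = 9.61 mA

V_GS = V_G − V_S = 5.08 − 2.47 = 2.61 V; V_DS = V_D − V_S = 10.1 − 2.47 = 7.63 V.
k_n = μ_nC_ox · (W/L) = 3.392 mA/V².
V_ov = V_GS − V_th = 2.61 − 0.4 = 2.21 V.
Since V_DS = 7.63 V ≥ V_ov = 2.21 V, the device is in saturation.
I_D = ½ k_n V_ov² (1 + λ V_DS) = 0.5 × 3.392 × 2.21² × (1 + 0.021 × 7.63) = 9.61 mA.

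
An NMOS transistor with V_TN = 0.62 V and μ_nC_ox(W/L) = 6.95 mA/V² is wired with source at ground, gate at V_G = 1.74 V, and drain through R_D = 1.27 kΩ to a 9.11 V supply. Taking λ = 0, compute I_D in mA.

I_D = 4.36 mA

V_GS = V_G = 1.74 V, so V_ov = 1.74 − 0.62 = 1.12 V.
Assume saturation: I_D = ½ k_n V_ov² = 0.5 × 6.95 × 1.12² = 4.36 mA, giving V_DS = V_DD − I_D R_D = 9.11 − 4.36 × 1.27 = 3.57 V.
V_DS = 3.57 V ≥ V_ov = 1.12 V, confirming saturation.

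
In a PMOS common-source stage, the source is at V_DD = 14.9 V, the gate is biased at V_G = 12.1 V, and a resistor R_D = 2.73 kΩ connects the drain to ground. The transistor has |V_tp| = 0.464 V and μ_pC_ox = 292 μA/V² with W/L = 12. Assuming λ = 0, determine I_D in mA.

I_D = 5.18 mA

V_SG = V_DD − V_G = 14.9 − 12.1 = 2.8 V, so V_ov = 2.8 − 0.464 = 2.34 V.
k_p = μ_pC_ox · (W/L) = 3.504 mA/V².
Assume saturation: I_D = ½ k_p V_ov² = 0.5 × 3.504 × 2.34² = 9.56 mA, giving V_SD = V_DD − I_D R_D = 14.9 − 9.56 × 2.73 = -11.2 V.
But -11.2 V < V_ov = 2.34 V, so the device is actually in triode.
In triode I_D = k_p[V_ov V_SD − ½ V_SD²] and I_D = (V_DD − V_SD)/R_D. Equating: 4.78 V_SD² − 23.35 V_SD + 14.9 = 0, giving V_SD = 0.755 V (the root below V_ov).
I_D = (14.9 − 0.755) / 2.73 = 5.18 mA.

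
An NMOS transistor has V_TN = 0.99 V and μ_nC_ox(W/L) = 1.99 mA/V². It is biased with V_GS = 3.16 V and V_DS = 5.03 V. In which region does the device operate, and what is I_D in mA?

V_ov = V_GS − V_TN = 3.16 − 0.99 = 2.17 V.
Since V_DS = 5.03 V ≥ V_ov = 2.17 V, the device is in saturation.
I_D = ½ k_n V_ov² = 0.5 × 1.99 × 2.17² = 4.69 mA.

Saturation; I_D = 4.69 mA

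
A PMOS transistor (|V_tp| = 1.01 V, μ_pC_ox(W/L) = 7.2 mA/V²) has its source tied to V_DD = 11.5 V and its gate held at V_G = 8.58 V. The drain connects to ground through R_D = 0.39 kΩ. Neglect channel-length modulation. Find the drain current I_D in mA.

I_D = 13.1 mA

V_SG = V_DD − V_G = 11.5 − 8.58 = 2.92 V, so V_ov = 2.92 − 1.01 = 1.91 V.
Assume saturation: I_D = ½ k_p V_ov² = 0.5 × 7.2 × 1.91² = 13.1 mA, giving V_SD = V_DD − I_D R_D = 11.5 − 13.1 × 0.39 = 6.38 V.
V_SD = 6.38 V ≥ V_ov = 1.91 V, confirming saturation.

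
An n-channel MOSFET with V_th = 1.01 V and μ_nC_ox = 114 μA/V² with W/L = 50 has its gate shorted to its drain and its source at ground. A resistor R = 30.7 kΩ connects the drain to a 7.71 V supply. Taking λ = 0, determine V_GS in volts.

With gate tied to drain, V_GS = V_DS ≥ V_GS − V_th, so the device is in saturation.
k_n = μ_nC_ox · (W/L) = 5.7 mA/V².
KCL at the drain: ½ k_n (V_GS − V_th)² = (V_DD − V_GS)/R.
Let x = V_GS − 1.01. Then 87.5 x² + x − 6.7 = 0, giving x = 0.271 V (positive root), so V_GS = 1.28 V.
I_D = (V_DD − V_GS)/R = (7.71 − 1.28) / 30.7 = 0.209 mA.

V_GS = 1.28 V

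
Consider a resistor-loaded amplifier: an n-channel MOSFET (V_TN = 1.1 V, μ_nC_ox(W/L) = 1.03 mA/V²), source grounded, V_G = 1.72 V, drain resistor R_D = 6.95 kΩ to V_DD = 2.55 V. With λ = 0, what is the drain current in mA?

I_D = 0.198 mA

V_GS = V_G = 1.72 V, so V_ov = 1.72 − 1.1 = 0.62 V.
Assume saturation: I_D = ½ k_n V_ov² = 0.5 × 1.03 × 0.62² = 0.198 mA, giving V_DS = V_DD − I_D R_D = 2.55 − 0.198 × 6.95 = 1.17 V.
V_DS = 1.17 V ≥ V_ov = 0.62 V, confirming saturation.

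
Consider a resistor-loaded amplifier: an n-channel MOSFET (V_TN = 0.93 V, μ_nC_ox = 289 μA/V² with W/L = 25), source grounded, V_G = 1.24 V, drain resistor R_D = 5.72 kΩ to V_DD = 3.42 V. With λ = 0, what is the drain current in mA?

I_D = 0.347 mA

V_GS = V_G = 1.24 V, so V_ov = 1.24 − 0.93 = 0.31 V.
k_n = μ_nC_ox · (W/L) = 7.225 mA/V².
Assume saturation: I_D = ½ k_n V_ov² = 0.5 × 7.225 × 0.31² = 0.347 mA, giving V_DS = V_DD − I_D R_D = 3.42 − 0.347 × 5.72 = 1.43 V.
V_DS = 1.43 V ≥ V_ov = 0.31 V, confirming saturation.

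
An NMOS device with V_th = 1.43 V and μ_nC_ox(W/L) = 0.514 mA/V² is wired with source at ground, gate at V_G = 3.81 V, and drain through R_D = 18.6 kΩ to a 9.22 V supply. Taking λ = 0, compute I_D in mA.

V_GS = V_G = 3.81 V, so V_ov = 3.81 − 1.43 = 2.38 V.
Assume saturation: I_D = ½ k_n V_ov² = 0.5 × 0.514 × 2.38² = 1.46 mA, giving V_DS = V_DD − I_D R_D = 9.22 − 1.46 × 18.6 = -17.9 V.
But -17.9 V < V_ov = 2.38 V, so the device is actually in triode.
In triode I_D = k_n[V_ov V_DS − ½ V_DS²] and I_D = (V_DD − V_DS)/R_D. Equating: 4.78 V_DS² − 23.75 V_DS + 9.22 = 0, giving V_DS = 0.424 V (the root below V_ov).
I_D = (9.22 − 0.424) / 18.6 = 0.473 mA.

I_D = 0.473 mA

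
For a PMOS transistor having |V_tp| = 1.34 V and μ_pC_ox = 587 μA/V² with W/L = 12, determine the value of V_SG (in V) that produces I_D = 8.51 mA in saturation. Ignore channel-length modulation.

V_SG = 2.89 V

k_p = μ_pC_ox · (W/L) = 7.044 mA/V².
In saturation I_D = ½ k_p (V_SG − |V_tp|)², so V_SG − |V_tp| = √(2 I_D / k_p) = √(2 × 8.51 / 7.044) = 1.55 V.
V_SG = 1.34 + 1.55 = 2.89 V.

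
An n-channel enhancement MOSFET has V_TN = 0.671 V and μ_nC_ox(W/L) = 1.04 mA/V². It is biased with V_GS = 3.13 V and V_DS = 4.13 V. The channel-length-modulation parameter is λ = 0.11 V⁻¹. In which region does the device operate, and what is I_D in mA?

V_ov = V_GS − V_TN = 3.13 − 0.671 = 2.46 V.
Since V_DS = 4.13 V ≥ V_ov = 2.46 V, the device is in saturation.
I_D = ½ k_n V_ov² (1 + λ V_DS) = 0.5 × 1.04 × 2.46² × (1 + 0.11 × 4.13) = 4.57 mA.

Saturation; I_D = 4.57 mA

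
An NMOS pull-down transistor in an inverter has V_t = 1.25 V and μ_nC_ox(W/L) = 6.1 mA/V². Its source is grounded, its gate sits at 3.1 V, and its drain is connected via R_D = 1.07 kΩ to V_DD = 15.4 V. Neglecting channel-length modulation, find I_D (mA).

V_GS = V_G = 3.1 V, so V_ov = 3.1 − 1.25 = 1.85 V.
Assume saturation: I_D = ½ k_n V_ov² = 0.5 × 6.1 × 1.85² = 10.4 mA, giving V_DS = V_DD − I_D R_D = 15.4 − 10.4 × 1.07 = 4.23 V.
V_DS = 4.23 V ≥ V_ov = 1.85 V, confirming saturation.

I_D = 10.4 mA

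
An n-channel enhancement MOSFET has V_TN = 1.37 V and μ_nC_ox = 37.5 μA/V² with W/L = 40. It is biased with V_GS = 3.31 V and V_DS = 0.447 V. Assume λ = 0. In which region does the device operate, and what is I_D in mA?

Triode; I_D = 1.15 mA

k_n = μ_nC_ox · (W/L) = 1.5 mA/V².
V_ov = V_GS − V_TN = 3.31 − 1.37 = 1.94 V.
Since V_DS = 0.447 V < V_ov = 1.94 V, the device is in the triode region.
I_D = k_n [V_ov · V_DS − ½ V_DS²] = 1.5 × [1.94 × 0.447 − 0.5 × 0.447²] = 1.15 mA.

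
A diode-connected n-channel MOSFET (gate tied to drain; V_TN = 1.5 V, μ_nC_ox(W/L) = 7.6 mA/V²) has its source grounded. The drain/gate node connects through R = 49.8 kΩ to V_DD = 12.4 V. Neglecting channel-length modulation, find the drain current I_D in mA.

With gate tied to drain, V_GS = V_DS ≥ V_GS − V_TN, so the device is in saturation.
KCL at the drain: ½ k_n (V_GS − V_TN)² = (V_DD − V_GS)/R.
Let x = V_GS − 1.5. Then 189 x² + x − 10.9 = 0, giving x = 0.237 V (positive root), so V_GS = 1.74 V.
I_D = (V_DD − V_GS)/R = (12.4 − 1.74) / 49.8 = 0.214 mA.

I_D = 0.214 mA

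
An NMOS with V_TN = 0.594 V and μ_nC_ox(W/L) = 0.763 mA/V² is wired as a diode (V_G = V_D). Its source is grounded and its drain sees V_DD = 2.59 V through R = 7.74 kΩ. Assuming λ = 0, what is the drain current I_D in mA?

With gate tied to drain, V_GS = V_DS ≥ V_GS − V_TN, so the device is in saturation.
KCL at the drain: ½ k_n (V_GS − V_TN)² = (V_DD − V_GS)/R.
Let x = V_GS − 0.594. Then 2.95 x² + x − 1.996 = 0, giving x = 0.67 V (positive root), so V_GS = 1.26 V.
I_D = (V_DD − V_GS)/R = (2.59 − 1.26) / 7.74 = 0.171 mA.

I_D = 0.171 mA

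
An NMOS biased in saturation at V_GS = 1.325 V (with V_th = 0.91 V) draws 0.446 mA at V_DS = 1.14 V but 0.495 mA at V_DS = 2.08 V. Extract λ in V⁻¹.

With V_GS fixed, I_D ∝ (1 + λ V_DS) in saturation, so I_D2/I_D1 = (1 + λ V_DS2)/(1 + λ V_DS1).
0.495/0.446 = 1.11 = (1 + 2.08 λ)/(1 + 1.14 λ).
Solving: λ (I_D1 V_DS2 − I_D2 V_DS1) = I_D2 − I_D1, so λ = (0.495 − 0.446) / (0.446 × 2.08 − 0.495 × 1.14) = 0.049 / 0.363 = 0.135 V⁻¹.

λ = 0.135 V⁻¹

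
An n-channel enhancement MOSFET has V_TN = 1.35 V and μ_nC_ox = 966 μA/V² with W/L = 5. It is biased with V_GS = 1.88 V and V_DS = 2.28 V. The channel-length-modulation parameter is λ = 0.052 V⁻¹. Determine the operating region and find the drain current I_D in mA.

Saturation; I_D = 0.759 mA

k_n = μ_nC_ox · (W/L) = 4.83 mA/V².
V_ov = V_GS − V_TN = 1.88 − 1.35 = 0.53 V.
Since V_DS = 2.28 V ≥ V_ov = 0.53 V, the device is in saturation.
I_D = ½ k_n V_ov² (1 + λ V_DS) = 0.5 × 4.83 × 0.53² × (1 + 0.052 × 2.28) = 0.759 mA.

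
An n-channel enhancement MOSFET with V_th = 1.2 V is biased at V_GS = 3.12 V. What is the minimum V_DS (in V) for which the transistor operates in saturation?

The boundary between triode and saturation is V_DS = V_GS − V_th = V_ov.
V_ov = 3.12 − 1.2 = 1.92 V.

V_DS,sat = 1.92 V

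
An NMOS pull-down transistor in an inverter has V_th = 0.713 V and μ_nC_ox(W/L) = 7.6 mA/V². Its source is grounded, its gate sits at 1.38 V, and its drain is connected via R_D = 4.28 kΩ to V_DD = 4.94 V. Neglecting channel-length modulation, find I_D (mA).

V_GS = V_G = 1.38 V, so V_ov = 1.38 − 0.713 = 0.667 V.
Assume saturation: I_D = ½ k_n V_ov² = 0.5 × 7.6 × 0.667² = 1.69 mA, giving V_DS = V_DD − I_D R_D = 4.94 − 1.69 × 4.28 = -2.3 V.
But -2.3 V < V_ov = 0.667 V, so the device is actually in triode.
In triode I_D = k_n[V_ov V_DS − ½ V_DS²] and I_D = (V_DD − V_DS)/R_D. Equating: 16.3 V_DS² − 22.7 V_DS + 4.94 = 0, giving V_DS = 0.27 V (the root below V_ov).
I_D = (4.94 − 0.27) / 4.28 = 1.09 mA.

I_D = 1.09 mA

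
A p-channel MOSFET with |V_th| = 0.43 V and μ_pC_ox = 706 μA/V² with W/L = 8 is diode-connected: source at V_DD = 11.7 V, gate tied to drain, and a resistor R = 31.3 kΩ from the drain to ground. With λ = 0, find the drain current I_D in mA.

I_D = 0.349 mA

With gate tied to drain, V_SG = V_SD ≥ V_SG − |V_th|, so the device is in saturation.
k_p = μ_pC_ox · (W/L) = 5.648 mA/V².
KCL at the drain: ½ k_p (V_SG − |V_th|)² = (V_DD − V_SG)/R.
Let x = V_SG − 0.43. Then 88.4 x² + x − 11.27 = 0, giving x = 0.351 V (positive root), so V_SG = 0.781 V.
I_D = (V_DD − V_SG)/R = (11.7 − 0.781) / 31.3 = 0.349 mA.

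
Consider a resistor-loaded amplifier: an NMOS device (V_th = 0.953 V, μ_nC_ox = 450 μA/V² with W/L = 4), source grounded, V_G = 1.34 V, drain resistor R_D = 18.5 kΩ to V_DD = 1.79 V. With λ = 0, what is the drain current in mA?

I_D = 0.0881 mA

V_GS = V_G = 1.34 V, so V_ov = 1.34 − 0.953 = 0.387 V.
k_n = μ_nC_ox · (W/L) = 1.8 mA/V².
Assume saturation: I_D = ½ k_n V_ov² = 0.5 × 1.8 × 0.387² = 0.135 mA, giving V_DS = V_DD − I_D R_D = 1.79 − 0.135 × 18.5 = -0.704 V.
But -0.704 V < V_ov = 0.387 V, so the device is actually in triode.
In triode I_D = k_n[V_ov V_DS − ½ V_DS²] and I_D = (V_DD − V_DS)/R_D. Equating: 16.7 V_DS² − 13.89 V_DS + 1.79 = 0, giving V_DS = 0.159 V (the root below V_ov).
I_D = (1.79 − 0.159) / 18.5 = 0.0881 mA.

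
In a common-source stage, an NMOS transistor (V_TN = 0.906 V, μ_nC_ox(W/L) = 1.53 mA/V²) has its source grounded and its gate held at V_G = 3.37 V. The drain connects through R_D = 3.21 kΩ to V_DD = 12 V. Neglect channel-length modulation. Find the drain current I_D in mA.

I_D = 3.37 mA

V_GS = V_G = 3.37 V, so V_ov = 3.37 − 0.906 = 2.46 V.
Assume saturation: I_D = ½ k_n V_ov² = 0.5 × 1.53 × 2.46² = 4.64 mA, giving V_DS = V_DD − I_D R_D = 12 − 4.64 × 3.21 = -2.91 V.
But -2.91 V < V_ov = 2.46 V, so the device is actually in triode.
In triode I_D = k_n[V_ov V_DS − ½ V_DS²] and I_D = (V_DD − V_DS)/R_D. Equating: 2.46 V_DS² − 13.1 V_DS + 12 = 0, giving V_DS = 1.17 V (the root below V_ov).
I_D = (12 − 1.17) / 3.21 = 3.37 mA.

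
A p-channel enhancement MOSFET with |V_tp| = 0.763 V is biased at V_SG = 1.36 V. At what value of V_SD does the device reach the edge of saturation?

The boundary between triode and saturation is V_SD = V_SG − |V_tp| = V_ov.
V_ov = 1.36 − 0.763 = 0.597 V.

V_SD,sat = 0.597 V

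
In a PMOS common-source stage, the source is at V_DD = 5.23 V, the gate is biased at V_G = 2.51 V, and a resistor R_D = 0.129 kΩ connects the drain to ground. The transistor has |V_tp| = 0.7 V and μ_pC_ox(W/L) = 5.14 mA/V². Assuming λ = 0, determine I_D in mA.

I_D = 10.5 mA

V_SG = V_DD − V_G = 5.23 − 2.51 = 2.72 V, so V_ov = 2.72 − 0.7 = 2.02 V.
Assume saturation: I_D = ½ k_p V_ov² = 0.5 × 5.14 × 2.02² = 10.5 mA, giving V_SD = V_DD − I_D R_D = 5.23 − 10.5 × 0.129 = 3.88 V.
V_SD = 3.88 V ≥ V_ov = 2.02 V, confirming saturation.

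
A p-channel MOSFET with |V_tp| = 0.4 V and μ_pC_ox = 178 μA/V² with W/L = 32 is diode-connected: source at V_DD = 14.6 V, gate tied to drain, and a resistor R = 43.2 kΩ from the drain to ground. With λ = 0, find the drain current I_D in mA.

I_D = 0.321 mA

With gate tied to drain, V_SG = V_SD ≥ V_SG − |V_tp|, so the device is in saturation.
k_p = μ_pC_ox · (W/L) = 5.696 mA/V².
KCL at the drain: ½ k_p (V_SG − |V_tp|)² = (V_DD − V_SG)/R.
Let x = V_SG − 0.4. Then 123 x² + x − 14.2 = 0, giving x = 0.336 V (positive root), so V_SG = 0.736 V.
I_D = (V_DD − V_SG)/R = (14.6 − 0.736) / 43.2 = 0.321 mA.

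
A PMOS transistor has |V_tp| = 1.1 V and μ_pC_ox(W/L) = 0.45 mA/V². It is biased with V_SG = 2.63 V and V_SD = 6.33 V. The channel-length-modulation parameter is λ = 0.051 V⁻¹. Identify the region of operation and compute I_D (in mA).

V_ov = V_SG − |V_tp| = 2.63 − 1.1 = 1.53 V.
Since V_SD = 6.33 V ≥ V_ov = 1.53 V, the device is in saturation.
I_D = ½ k_p V_ov² (1 + λ V_SD) = 0.5 × 0.45 × 1.53² × (1 + 0.051 × 6.33) = 0.697 mA.

Saturation; I_D = 0.697 mA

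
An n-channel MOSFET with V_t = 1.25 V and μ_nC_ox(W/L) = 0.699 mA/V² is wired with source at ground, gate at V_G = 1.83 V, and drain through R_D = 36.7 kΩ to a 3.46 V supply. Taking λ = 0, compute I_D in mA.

V_GS = V_G = 1.83 V, so V_ov = 1.83 − 1.25 = 0.58 V.
Assume saturation: I_D = ½ k_n V_ov² = 0.5 × 0.699 × 0.58² = 0.118 mA, giving V_DS = V_DD − I_D R_D = 3.46 − 0.118 × 36.7 = -0.855 V.
But -0.855 V < V_ov = 0.58 V, so the device is actually in triode.
In triode I_D = k_n[V_ov V_DS − ½ V_DS²] and I_D = (V_DD − V_DS)/R_D. Equating: 12.8 V_DS² − 15.88 V_DS + 3.46 = 0, giving V_DS = 0.282 V (the root below V_ov).
I_D = (3.46 − 0.282) / 36.7 = 0.0866 mA.

I_D = 0.0866 mA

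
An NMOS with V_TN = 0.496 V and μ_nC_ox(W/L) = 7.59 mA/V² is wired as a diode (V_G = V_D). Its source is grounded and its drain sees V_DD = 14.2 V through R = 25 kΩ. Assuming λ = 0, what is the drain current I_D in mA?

I_D = 0.533 mA

With gate tied to drain, V_GS = V_DS ≥ V_GS − V_TN, so the device is in saturation.
KCL at the drain: ½ k_n (V_GS − V_TN)² = (V_DD − V_GS)/R.
Let x = V_GS − 0.496. Then 94.9 x² + x − 13.7 = 0, giving x = 0.375 V (positive root), so V_GS = 0.871 V.
I_D = (V_DD − V_GS)/R = (14.2 − 0.871) / 25 = 0.533 mA.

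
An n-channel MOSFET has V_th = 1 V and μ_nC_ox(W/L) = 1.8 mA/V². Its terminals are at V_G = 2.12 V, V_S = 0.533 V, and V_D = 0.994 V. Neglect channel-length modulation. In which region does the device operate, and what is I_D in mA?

V_GS = V_G − V_S = 2.12 − 0.533 = 1.59 V; V_DS = V_D − V_S = 0.994 − 0.533 = 0.461 V.
V_ov = V_GS − V_th = 1.59 − 1 = 0.587 V.
Since V_DS = 0.461 V < V_ov = 0.587 V, the device is in the triode region.
I_D = k_n [V_ov · V_DS − ½ V_DS²] = 1.8 × [0.587 × 0.461 − 0.5 × 0.461²] = 0.296 mA.

Triode; I_D = 0.296 mA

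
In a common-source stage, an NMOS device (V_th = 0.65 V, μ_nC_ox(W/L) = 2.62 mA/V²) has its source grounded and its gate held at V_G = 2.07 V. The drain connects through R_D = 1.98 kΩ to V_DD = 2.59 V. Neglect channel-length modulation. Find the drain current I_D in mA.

I_D = 1.13 mA

V_GS = V_G = 2.07 V, so V_ov = 2.07 − 0.65 = 1.42 V.
Assume saturation: I_D = ½ k_n V_ov² = 0.5 × 2.62 × 1.42² = 2.64 mA, giving V_DS = V_DD − I_D R_D = 2.59 − 2.64 × 1.98 = -2.64 V.
But -2.64 V < V_ov = 1.42 V, so the device is actually in triode.
In triode I_D = k_n[V_ov V_DS − ½ V_DS²] and I_D = (V_DD − V_DS)/R_D. Equating: 2.59 V_DS² − 8.366 V_DS + 2.59 = 0, giving V_DS = 0.347 V (the root below V_ov).
I_D = (2.59 − 0.347) / 1.98 = 1.13 mA.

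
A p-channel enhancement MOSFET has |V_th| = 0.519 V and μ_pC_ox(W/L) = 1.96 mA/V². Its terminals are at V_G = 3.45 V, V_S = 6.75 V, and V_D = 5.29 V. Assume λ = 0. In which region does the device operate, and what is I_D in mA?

V_SG = V_S − V_G = 6.75 − 3.45 = 3.3 V; V_SD = V_S − V_D = 6.75 − 5.29 = 1.46 V.
V_ov = V_SG − |V_th| = 3.3 − 0.519 = 2.78 V.
Since V_SD = 1.46 V < V_ov = 2.78 V, the device is in the triode region.
I_D = k_p [V_ov · V_SD − ½ V_SD²] = 1.96 × [2.78 × 1.46 − 0.5 × 1.46²] = 5.87 mA.

Triode; I_D = 5.87 mA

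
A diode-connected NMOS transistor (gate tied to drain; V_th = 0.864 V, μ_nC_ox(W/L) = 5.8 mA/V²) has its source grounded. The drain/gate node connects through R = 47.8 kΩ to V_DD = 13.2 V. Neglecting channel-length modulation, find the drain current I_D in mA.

With gate tied to drain, V_GS = V_DS ≥ V_GS − V_th, so the device is in saturation.
KCL at the drain: ½ k_n (V_GS − V_th)² = (V_DD − V_GS)/R.
Let x = V_GS − 0.864. Then 139 x² + x − 12.34 = 0, giving x = 0.295 V (positive root), so V_GS = 1.16 V.
I_D = (V_DD − V_GS)/R = (13.2 − 1.16) / 47.8 = 0.252 mA.

I_D = 0.252 mA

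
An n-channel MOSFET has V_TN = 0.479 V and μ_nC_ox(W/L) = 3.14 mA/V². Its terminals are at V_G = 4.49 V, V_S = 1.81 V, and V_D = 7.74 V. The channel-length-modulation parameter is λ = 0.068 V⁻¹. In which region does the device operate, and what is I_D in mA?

Saturation; I_D = 10.7 mA

V_GS = V_G − V_S = 4.49 − 1.81 = 2.68 V; V_DS = V_D − V_S = 7.74 − 1.81 = 5.93 V.
V_ov = V_GS − V_TN = 2.68 − 0.479 = 2.2 V.
Since V_DS = 5.93 V ≥ V_ov = 2.2 V, the device is in saturation.
I_D = ½ k_n V_ov² (1 + λ V_DS) = 0.5 × 3.14 × 2.2² × (1 + 0.068 × 5.93) = 10.7 mA.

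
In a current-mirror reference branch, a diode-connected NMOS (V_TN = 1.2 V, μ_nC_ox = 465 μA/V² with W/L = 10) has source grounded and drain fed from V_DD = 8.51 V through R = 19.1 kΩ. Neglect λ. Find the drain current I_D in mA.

I_D = 0.362 mA

With gate tied to drain, V_GS = V_DS ≥ V_GS − V_TN, so the device is in saturation.
k_n = μ_nC_ox · (W/L) = 4.65 mA/V².
KCL at the drain: ½ k_n (V_GS − V_TN)² = (V_DD − V_GS)/R.
Let x = V_GS − 1.2. Then 44.4 x² + x − 7.31 = 0, giving x = 0.395 V (positive root), so V_GS = 1.59 V.
I_D = (V_DD − V_GS)/R = (8.51 − 1.59) / 19.1 = 0.362 mA.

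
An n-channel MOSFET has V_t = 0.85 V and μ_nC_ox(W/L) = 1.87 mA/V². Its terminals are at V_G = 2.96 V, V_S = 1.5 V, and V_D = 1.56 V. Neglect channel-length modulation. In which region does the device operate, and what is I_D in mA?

V_GS = V_G − V_S = 2.96 − 1.5 = 1.46 V; V_DS = V_D − V_S = 1.56 − 1.5 = 0.06 V.
V_ov = V_GS − V_t = 1.46 − 0.85 = 0.61 V.
Since V_DS = 0.06 V < V_ov = 0.61 V, the device is in the triode region.
I_D = k_n [V_ov · V_DS − ½ V_DS²] = 1.87 × [0.61 × 0.06 − 0.5 × 0.06²] = 0.0651 mA.

Triode; I_D = 0.0651 mA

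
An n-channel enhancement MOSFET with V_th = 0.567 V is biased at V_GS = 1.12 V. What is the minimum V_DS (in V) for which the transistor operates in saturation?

The boundary between triode and saturation is V_DS = V_GS − V_th = V_ov.
V_ov = 1.12 − 0.567 = 0.553 V.

V_DS,sat = 0.553 V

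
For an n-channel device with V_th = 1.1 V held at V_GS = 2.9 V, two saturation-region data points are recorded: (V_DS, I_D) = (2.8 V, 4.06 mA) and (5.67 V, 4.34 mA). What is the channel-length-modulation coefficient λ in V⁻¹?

With V_GS fixed, I_D ∝ (1 + λ V_DS) in saturation, so I_D2/I_D1 = (1 + λ V_DS2)/(1 + λ V_DS1).
4.34/4.06 = 1.069 = (1 + 5.67 λ)/(1 + 2.8 λ).
Solving: λ (I_D1 V_DS2 − I_D2 V_DS1) = I_D2 − I_D1, so λ = (4.34 − 4.06) / (4.06 × 5.67 − 4.34 × 2.8) = 0.28 / 10.9 = 0.0258 V⁻¹.

λ = 0.0258 V⁻¹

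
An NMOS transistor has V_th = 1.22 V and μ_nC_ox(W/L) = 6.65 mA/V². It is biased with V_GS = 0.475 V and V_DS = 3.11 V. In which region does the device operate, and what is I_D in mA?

V_GS = 0.475 V < V_th = 1.22 V, so the transistor is in cutoff.

Cutoff; I_D = 0 mA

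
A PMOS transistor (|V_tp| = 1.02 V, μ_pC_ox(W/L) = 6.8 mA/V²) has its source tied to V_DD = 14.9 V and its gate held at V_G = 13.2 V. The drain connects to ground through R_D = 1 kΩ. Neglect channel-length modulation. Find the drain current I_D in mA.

V_SG = V_DD − V_G = 14.9 − 13.2 = 1.7 V, so V_ov = 1.7 − 1.02 = 0.68 V.
Assume saturation: I_D = ½ k_p V_ov² = 0.5 × 6.8 × 0.68² = 1.57 mA, giving V_SD = V_DD − I_D R_D = 14.9 − 1.57 × 1 = 13.3 V.
V_SD = 13.3 V ≥ V_ov = 0.68 V, confirming saturation.

I_D = 1.57 mA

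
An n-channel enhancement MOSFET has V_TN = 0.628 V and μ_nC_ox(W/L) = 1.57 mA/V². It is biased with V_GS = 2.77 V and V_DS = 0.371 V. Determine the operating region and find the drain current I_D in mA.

V_ov = V_GS − V_TN = 2.77 − 0.628 = 2.14 V.
Since V_DS = 0.371 V < V_ov = 2.14 V, the device is in the triode region.
I_D = k_n [V_ov · V_DS − ½ V_DS²] = 1.57 × [2.14 × 0.371 − 0.5 × 0.371²] = 1.14 mA.

Triode; I_D = 1.14 mA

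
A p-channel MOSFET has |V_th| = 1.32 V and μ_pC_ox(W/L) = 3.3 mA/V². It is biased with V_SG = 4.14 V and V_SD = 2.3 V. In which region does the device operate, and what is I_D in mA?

V_ov = V_SG − |V_th| = 4.14 − 1.32 = 2.82 V.
Since V_SD = 2.3 V < V_ov = 2.82 V, the device is in the triode region.
I_D = k_p [V_ov · V_SD − ½ V_SD²] = 3.3 × [2.82 × 2.3 − 0.5 × 2.3²] = 12.7 mA.

Triode; I_D = 12.7 mA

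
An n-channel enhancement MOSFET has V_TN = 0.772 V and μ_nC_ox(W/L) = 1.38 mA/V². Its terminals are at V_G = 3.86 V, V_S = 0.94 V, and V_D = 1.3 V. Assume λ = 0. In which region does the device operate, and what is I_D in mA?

Triode; I_D = 0.978 mA

V_GS = V_G − V_S = 3.86 − 0.94 = 2.92 V; V_DS = V_D − V_S = 1.3 − 0.94 = 0.36 V.
V_ov = V_GS − V_TN = 2.92 − 0.772 = 2.15 V.
Since V_DS = 0.36 V < V_ov = 2.15 V, the device is in the triode region.
I_D = k_n [V_ov · V_DS − ½ V_DS²] = 1.38 × [2.15 × 0.36 − 0.5 × 0.36²] = 0.978 mA.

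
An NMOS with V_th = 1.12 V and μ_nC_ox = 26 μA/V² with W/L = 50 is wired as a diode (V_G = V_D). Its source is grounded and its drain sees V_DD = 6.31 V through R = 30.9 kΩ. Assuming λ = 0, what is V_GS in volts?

With gate tied to drain, V_GS = V_DS ≥ V_GS − V_th, so the device is in saturation.
k_n = μ_nC_ox · (W/L) = 1.3 mA/V².
KCL at the drain: ½ k_n (V_GS − V_th)² = (V_DD − V_GS)/R.
Let x = V_GS − 1.12. Then 20.1 x² + x − 5.19 = 0, giving x = 0.484 V (positive root), so V_GS = 1.6 V.
I_D = (V_DD − V_GS)/R = (6.31 − 1.6) / 30.9 = 0.152 mA.

V_GS = 1.60 V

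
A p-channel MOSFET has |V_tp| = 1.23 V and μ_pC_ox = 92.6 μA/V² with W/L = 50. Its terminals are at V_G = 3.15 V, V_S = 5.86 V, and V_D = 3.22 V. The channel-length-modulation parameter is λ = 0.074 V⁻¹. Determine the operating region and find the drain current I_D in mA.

Saturation; I_D = 6.06 mA

V_SG = V_S − V_G = 5.86 − 3.15 = 2.71 V; V_SD = V_S − V_D = 5.86 − 3.22 = 2.64 V.
k_p = μ_pC_ox · (W/L) = 4.63 mA/V².
V_ov = V_SG − |V_tp| = 2.71 − 1.23 = 1.48 V.
Since V_SD = 2.64 V ≥ V_ov = 1.48 V, the device is in saturation.
I_D = ½ k_p V_ov² (1 + λ V_SD) = 0.5 × 4.63 × 1.48² × (1 + 0.074 × 2.64) = 6.06 mA.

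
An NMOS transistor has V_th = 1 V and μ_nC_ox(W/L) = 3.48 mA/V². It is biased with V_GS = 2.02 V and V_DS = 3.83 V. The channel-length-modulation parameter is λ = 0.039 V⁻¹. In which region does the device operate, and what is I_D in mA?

V_ov = V_GS − V_th = 2.02 − 1 = 1.02 V.
Since V_DS = 3.83 V ≥ V_ov = 1.02 V, the device is in saturation.
I_D = ½ k_n V_ov² (1 + λ V_DS) = 0.5 × 3.48 × 1.02² × (1 + 0.039 × 3.83) = 2.08 mA.

Saturation; I_D = 2.08 mA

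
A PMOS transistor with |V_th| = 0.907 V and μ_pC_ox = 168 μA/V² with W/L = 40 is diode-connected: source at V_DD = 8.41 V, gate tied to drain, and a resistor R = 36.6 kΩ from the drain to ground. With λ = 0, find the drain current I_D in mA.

I_D = 0.198 mA

With gate tied to drain, V_SG = V_SD ≥ V_SG − |V_th|, so the device is in saturation.
k_p = μ_pC_ox · (W/L) = 6.72 mA/V².
KCL at the drain: ½ k_p (V_SG − |V_th|)² = (V_DD − V_SG)/R.
Let x = V_SG − 0.907. Then 123 x² + x − 7.503 = 0, giving x = 0.243 V (positive root), so V_SG = 1.15 V.
I_D = (V_DD − V_SG)/R = (8.41 − 1.15) / 36.6 = 0.198 mA.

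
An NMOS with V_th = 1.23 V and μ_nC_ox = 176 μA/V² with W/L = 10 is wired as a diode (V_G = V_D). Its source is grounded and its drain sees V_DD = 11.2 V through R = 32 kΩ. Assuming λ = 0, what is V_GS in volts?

V_GS = 1.81 V

With gate tied to drain, V_GS = V_DS ≥ V_GS − V_th, so the device is in saturation.
k_n = μ_nC_ox · (W/L) = 1.76 mA/V².
KCL at the drain: ½ k_n (V_GS − V_th)² = (V_DD − V_GS)/R.
Let x = V_GS − 1.23. Then 28.2 x² + x − 9.97 = 0, giving x = 0.578 V (positive root), so V_GS = 1.81 V.
I_D = (V_DD − V_GS)/R = (11.2 − 1.81) / 32 = 0.294 mA.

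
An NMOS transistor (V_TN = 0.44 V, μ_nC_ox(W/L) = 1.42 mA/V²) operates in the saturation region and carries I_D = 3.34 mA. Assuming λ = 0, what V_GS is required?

V_GS = 2.61 V

In saturation I_D = ½ k_n (V_GS − V_TN)², so V_GS − V_TN = √(2 I_D / k_n) = √(2 × 3.34 / 1.42) = 2.17 V.
V_GS = 0.44 + 2.17 = 2.61 V.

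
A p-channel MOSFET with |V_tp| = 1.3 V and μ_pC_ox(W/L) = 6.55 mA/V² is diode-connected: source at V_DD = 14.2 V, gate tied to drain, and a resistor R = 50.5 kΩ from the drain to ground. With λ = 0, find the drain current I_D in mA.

I_D = 0.250 mA

With gate tied to drain, V_SG = V_SD ≥ V_SG − |V_tp|, so the device is in saturation.
KCL at the drain: ½ k_p (V_SG − |V_tp|)² = (V_DD − V_SG)/R.
Let x = V_SG − 1.3. Then 165 x² + x − 12.9 = 0, giving x = 0.276 V (positive root), so V_SG = 1.58 V.
I_D = (V_DD − V_SG)/R = (14.2 − 1.58) / 50.5 = 0.25 mA.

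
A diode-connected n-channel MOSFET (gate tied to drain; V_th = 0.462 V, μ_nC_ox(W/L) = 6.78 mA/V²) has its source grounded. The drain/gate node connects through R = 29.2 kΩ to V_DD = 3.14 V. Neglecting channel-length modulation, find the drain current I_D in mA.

I_D = 0.0862 mA

With gate tied to drain, V_GS = V_DS ≥ V_GS − V_th, so the device is in saturation.
KCL at the drain: ½ k_n (V_GS − V_th)² = (V_DD − V_GS)/R.
Let x = V_GS − 0.462. Then 99 x² + x − 2.678 = 0, giving x = 0.16 V (positive root), so V_GS = 0.622 V.
I_D = (V_DD − V_GS)/R = (3.14 − 0.622) / 29.2 = 0.0862 mA.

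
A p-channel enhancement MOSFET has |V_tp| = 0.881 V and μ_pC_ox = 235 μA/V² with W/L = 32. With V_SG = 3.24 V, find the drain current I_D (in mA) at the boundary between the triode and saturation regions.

At the boundary V_SD = V_ov = V_SG − |V_tp| = 3.24 − 0.881 = 2.36 V.
k_p = μ_pC_ox · (W/L) = 7.52 mA/V².
I_D = ½ k_p V_ov² = 0.5 × 7.52 × 2.36² = 20.9 mA.

I_D = 20.9 mA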